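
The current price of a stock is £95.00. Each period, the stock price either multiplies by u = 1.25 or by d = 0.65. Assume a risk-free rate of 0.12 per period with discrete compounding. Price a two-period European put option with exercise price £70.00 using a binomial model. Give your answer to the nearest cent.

Risk-neutral probability p = (1 + 0.12 − 0.65)/(1.25 − 0.65) = 0.4700/0.6000 = 0.7833
Terminal stock prices: S_uu = 148.4, S_ud = 77.19, S_dd = 40.14
Terminal payoffs (K − S): max(-78.44, 0) = 0, max(-7.188, 0) = 0, max(29.86, 0) = 29.86
Node u (S = 118.8): V_u = 1/1.12·[0.7833·0.0000 + 0.2167·0.0000] = 0.0000
Node d (S = 61.75): V_d = 1/1.12·[0.7833·0.0000 + 0.2167·29.8625] = 5.7770
Node 0 (S = 95): V_0 = 1/1.12·[0.7833·0.0000 + 0.2167·5.7770] = 1.1176

£1.12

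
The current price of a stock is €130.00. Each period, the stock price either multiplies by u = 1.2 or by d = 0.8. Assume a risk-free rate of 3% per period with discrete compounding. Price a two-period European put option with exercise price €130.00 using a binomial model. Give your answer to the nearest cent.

Risk-neutral probability p = (1 + 0.03 − 0.8)/(1.2 − 0.8) = 0.2300/0.4000 = 0.5750
Terminal stock prices: S_uu = 187.2, S_ud = 124.8, S_dd = 83.2
Terminal payoffs (K − S): max(-57.2, 0) = 0, max(5.2, 0) = 5.2, max(46.8, 0) = 46.8
Node u (S = 156): V_u = 1/1.03·[0.5750·0.0000 + 0.4250·5.2000] = 2.1456
Node d (S = 104): V_d = 1/1.03·[0.5750·5.2000 + 0.4250·46.8000] = 22.2136
Node 0 (S = 130): V_0 = 1/1.03·[0.5750·2.1456 + 0.4250·22.2136] = 10.3636

€10.36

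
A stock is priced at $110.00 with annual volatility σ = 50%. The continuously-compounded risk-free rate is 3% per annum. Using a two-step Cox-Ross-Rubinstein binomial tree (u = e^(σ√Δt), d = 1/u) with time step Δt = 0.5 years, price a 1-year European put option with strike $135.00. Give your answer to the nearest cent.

CRR parameters: u = e^(σ√Δt) = e^(0.5·√0.5) = 1.4241, d = 1/u = 0.7022
Per-period rate: rΔt = 0.03·0.5 = 0.015, so R = e^0.015 = 1.0151
Risk-neutral probability p = (e^0.015 − 0.7022)/(1.4241 − 0.7022) = 0.3129/0.7219 = 0.4335
Terminal stock prices: S_uu = 223.1, S_ud = 110, S_dd = 54.24
Terminal payoffs (K − S): max(-88.09, 0) = 0, max(25, 0) = 25, max(80.76, 0) = 80.76
Node u (S = 156.7): V_u = e^(−0.015)·[0.4335·0.0000 + 0.5665·25.0000] = 13.9528
Node d (S = 77.24): V_d = e^(−0.015)·[0.4335·25.0000 + 0.5665·80.7624] = 55.7494
Node 0 (S = 110): V_0 = e^(−0.015)·[0.4335·13.9528 + 0.5665·55.7494] = 37.0721

$37.07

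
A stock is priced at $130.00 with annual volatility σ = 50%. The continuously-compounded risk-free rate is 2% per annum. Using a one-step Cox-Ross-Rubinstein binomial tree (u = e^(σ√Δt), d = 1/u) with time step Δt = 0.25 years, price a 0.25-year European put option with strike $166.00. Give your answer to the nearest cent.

$35.58

CRR parameters: u = e^(σ√Δt) = e^(0.5·√0.25) = 1.2840, d = 1/u = 0.7788
Per-period rate: rΔt = 0.02·0.25 = 0.005, so R = e^0.005 = 1.0050
Risk-neutral probability p = (e^0.005 − 0.7788)/(1.2840 − 0.7788) = 0.2262/0.5052 = 0.4477
Terminal stock prices: S_u = 166.9, S_d = 101.2
Terminal payoffs (K − S): max(-0.9233, 0) = 0, max(64.76, 0) = 64.76
Node 0 (S = 130): V_0 = e^(−0.005)·[0.4477·0.0000 + 0.5523·64.7559] = 35.5834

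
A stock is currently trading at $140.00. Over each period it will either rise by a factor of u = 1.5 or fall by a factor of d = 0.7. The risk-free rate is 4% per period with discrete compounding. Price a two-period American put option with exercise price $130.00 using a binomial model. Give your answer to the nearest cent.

Risk-neutral probability p = (1 + 0.04 − 0.7)/(1.5 − 0.7) = 0.3400/0.8000 = 0.4250
Terminal stock prices: S_uu = 315, S_ud = 147, S_dd = 68.6
Terminal payoffs (K − S): max(-185, 0) = 0, max(-17, 0) = 0, max(61.4, 0) = 61.4
Node u (S = 210): continuation = 1/1.04·[0.4250·0.0000 + 0.5750·0.0000] = 0.0000; exercise value = 0.0000 ≤ continuation, so V_u = 0.0000
Node d (S = 98): continuation = 1/1.04·[0.4250·0.0000 + 0.5750·61.4000] = 33.9471; exercise value = 32.0000 ≤ continuation, so V_d = 33.9471
Node 0 (S = 140): continuation = 1/1.04·[0.4250·0.0000 + 0.5750·33.9471] = 18.7688; exercise value = 0.0000 ≤ continuation, so V_0 = 18.7688

$18.77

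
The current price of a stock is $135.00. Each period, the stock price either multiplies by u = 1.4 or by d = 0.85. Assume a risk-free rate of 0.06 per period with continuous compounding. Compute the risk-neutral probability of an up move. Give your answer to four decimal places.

Risk-neutral probability p = (e^0.06 − 0.85)/(1.4 − 0.85) = 0.2118/0.5500 = 0.3852

p = 0.3852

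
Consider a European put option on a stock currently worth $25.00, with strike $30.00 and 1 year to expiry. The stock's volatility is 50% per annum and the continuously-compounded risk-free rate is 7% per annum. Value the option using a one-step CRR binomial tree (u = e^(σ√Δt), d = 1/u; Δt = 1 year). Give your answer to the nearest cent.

$7.65

CRR parameters: u = e^(σ√Δt) = e^(0.5·√1) = 1.6487, d = 1/u = 0.6065
Per-period rate: rΔt = 0.07·1 = 0.07, so R = e^0.07 = 1.0725
Risk-neutral probability p = (e^0.07 − 0.6065)/(1.6487 − 0.6065) = 0.4660/1.0422 = 0.4471
Terminal stock prices: S_u = 41.22, S_d = 15.16
Terminal payoffs (K − S): max(-11.22, 0) = 0, max(14.84, 0) = 14.84
Node 0 (S = 25): V_0 = e^(−0.07)·[0.4471·0.0000 + 0.5529·14.8367] = 7.6485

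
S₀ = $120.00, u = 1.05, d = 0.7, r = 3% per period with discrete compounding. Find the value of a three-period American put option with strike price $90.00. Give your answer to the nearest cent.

Risk-neutral probability p = (1 + 0.03 − 0.7)/(1.05 − 0.7) = 0.3300/0.3500 = 0.9429
Terminal stock prices: S_uuu = 138.9, S_uud = 92.61, S_udd = 61.74, S_ddd = 41.16
Terminal payoffs (K − S): max(-48.92, 0) = 0, max(-2.61, 0) = 0, max(28.26, 0) = 28.26, max(48.84, 0) = 48.84
Node uu (S = 132.3): continuation = 1/1.03·[0.9429·0.0000 + 0.0571·0.0000] = 0.0000; exercise value = 0.0000 ≤ continuation, so V_uu = 0.0000
Node ud (S = 88.2): continuation = 1/1.03·[0.9429·0.0000 + 0.0571·28.2600] = 1.5678; exercise value = 1.8000 > continuation, so V_ud = 1.8000 (exercise)
Node dd (S = 58.8): continuation = 1/1.03·[0.9429·28.2600 + 0.0571·48.8400] = 28.5786; exercise value = 31.2000 > continuation, so V_dd = 31.2000 (exercise)
Node u (S = 126): continuation = 1/1.03·[0.9429·0.0000 + 0.0571·1.8000] = 0.0999; exercise value = 0.0000 ≤ continuation, so V_u = 0.0999
Node d (S = 84): continuation = 1/1.03·[0.9429·1.8000 + 0.0571·31.2000] = 3.3786; exercise value = 6.0000 > continuation, so V_d = 6.0000 (exercise)
Node 0 (S = 120): continuation = 1/1.03·[0.9429·0.0999 + 0.0571·6.0000] = 0.4243; exercise value = 0.0000 ≤ continuation, so V_0 = 0.4243

$0.42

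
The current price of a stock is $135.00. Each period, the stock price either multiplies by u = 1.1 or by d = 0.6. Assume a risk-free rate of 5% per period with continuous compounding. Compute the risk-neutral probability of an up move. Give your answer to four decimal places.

Risk-neutral probability p = (e^0.05 − 0.6)/(1.1 − 0.6) = 0.4513/0.5000 = 0.9025

p = 0.9025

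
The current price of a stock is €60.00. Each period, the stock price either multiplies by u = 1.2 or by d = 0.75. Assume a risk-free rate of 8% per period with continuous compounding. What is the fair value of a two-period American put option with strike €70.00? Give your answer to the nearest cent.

€10.00

Risk-neutral probability p = (e^0.08 − 0.75)/(1.2 − 0.75) = 0.3333/0.4500 = 0.7406
Terminal stock prices: S_uu = 86.4, S_ud = 54, S_dd = 33.75
Terminal payoffs (K − S): max(-16.4, 0) = 0, max(16, 0) = 16, max(36.25, 0) = 36.25
Node u (S = 72): continuation = e^(−0.08)·[0.7406·0.0000 + 0.2594·16.0000] = 3.8307; exercise value = 0.0000 ≤ continuation, so V_u = 3.8307
Node d (S = 45): continuation = e^(−0.08)·[0.7406·16.0000 + 0.2594·36.2500] = 19.6181; exercise value = 25.0000 > continuation, so V_d = 25.0000 (exercise)
Node 0 (S = 60): continuation = e^(−0.08)·[0.7406·3.8307 + 0.2594·25.0000] = 8.6046; exercise value = 10.0000 > continuation, so V_0 = 10.0000 (exercise)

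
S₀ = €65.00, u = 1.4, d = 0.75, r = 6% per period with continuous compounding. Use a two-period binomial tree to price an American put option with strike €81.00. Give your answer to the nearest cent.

€18.62

Risk-neutral probability p = (e^0.06 − 0.75)/(1.4 − 0.75) = 0.3118/0.6500 = 0.4797
Terminal stock prices: S_uu = 127.4, S_ud = 68.25, S_dd = 36.56
Terminal payoffs (K − S): max(-46.4, 0) = 0, max(12.75, 0) = 12.75, max(44.44, 0) = 44.44
Node u (S = 91): continuation = e^(−0.06)·[0.4797·0.0000 + 0.5203·12.7500] = 6.2469; exercise value = 0.0000 ≤ continuation, so V_u = 6.2469
Node d (S = 48.75): continuation = e^(−0.06)·[0.4797·12.7500 + 0.5203·44.4375] = 27.5329; exercise value = 32.2500 > continuation, so V_d = 32.2500 (exercise)
Node 0 (S = 65): continuation = e^(−0.06)·[0.4797·6.2469 + 0.5203·32.2500] = 18.6234; exercise value = 16.0000 ≤ continuation, so V_0 = 18.6234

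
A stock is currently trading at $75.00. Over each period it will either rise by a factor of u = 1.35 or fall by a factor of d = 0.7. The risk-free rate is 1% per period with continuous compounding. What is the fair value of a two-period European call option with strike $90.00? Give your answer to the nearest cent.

$10.41

Risk-neutral probability p = (e^0.01 − 0.7)/(1.35 − 0.7) = 0.3101/0.6500 = 0.4770
Terminal stock prices: S_uu = 136.7, S_ud = 70.88, S_dd = 36.75
Terminal payoffs (S − K): max(46.69, 0) = 46.69, max(-19.12, 0) = 0, max(-53.25, 0) = 0
Node u (S = 101.2): V_u = e^(−0.01)·[0.4770·46.6875 + 0.5230·0.0000] = 22.0484
Node d (S = 52.5): V_d = e^(−0.01)·[0.4770·0.0000 + 0.5230·0.0000] = 0.0000
Node 0 (S = 75): V_0 = e^(−0.01)·[0.4770·22.0484 + 0.5230·0.0000] = 10.4124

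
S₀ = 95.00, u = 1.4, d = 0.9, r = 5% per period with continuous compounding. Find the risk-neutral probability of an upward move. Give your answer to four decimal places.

Risk-neutral probability p = (e^0.05 − 0.9)/(1.4 − 0.9) = 0.1513/0.5000 = 0.3025

p = 0.3025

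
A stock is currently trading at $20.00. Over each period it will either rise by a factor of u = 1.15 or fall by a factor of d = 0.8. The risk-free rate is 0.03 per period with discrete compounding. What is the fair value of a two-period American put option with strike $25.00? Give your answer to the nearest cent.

Risk-neutral probability p = (1 + 0.03 − 0.8)/(1.15 − 0.8) = 0.2300/0.3500 = 0.6571
Terminal stock prices: S_uu = 26.45, S_ud = 18.4, S_dd = 12.8
Terminal payoffs (K − S): max(-1.45, 0) = 0, max(6.6, 0) = 6.6, max(12.2, 0) = 12.2
Node u (S = 23): continuation = 1/1.03·[0.6571·0.0000 + 0.3429·6.6000] = 2.1969; exercise value = 2.0000 ≤ continuation, so V_u = 2.1969
Node d (S = 16): continuation = 1/1.03·[0.6571·6.6000 + 0.3429·12.2000] = 8.2718; exercise value = 9.0000 > continuation, so V_d = 9.0000 (exercise)
Node 0 (S = 20): continuation = 1/1.03·[0.6571·2.1969 + 0.3429·9.0000] = 4.3975; exercise value = 5.0000 > continuation, so V_0 = 5.0000 (exercise)

$5.00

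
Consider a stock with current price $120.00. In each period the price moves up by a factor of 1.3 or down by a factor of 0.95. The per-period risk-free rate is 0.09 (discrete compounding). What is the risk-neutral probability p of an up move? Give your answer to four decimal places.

Risk-neutral probability p = (1 + 0.09 − 0.95)/(1.3 − 0.95) = 0.1400/0.3500 = 0.4000

p = 0.4000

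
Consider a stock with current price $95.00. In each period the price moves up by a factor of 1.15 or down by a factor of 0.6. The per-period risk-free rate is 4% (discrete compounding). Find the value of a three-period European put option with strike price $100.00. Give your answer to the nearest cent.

Risk-neutral probability p = (1 + 0.04 − 0.6)/(1.15 − 0.6) = 0.4400/0.5500 = 0.8000
Terminal stock prices: S_uuu = 144.5, S_uud = 75.38, S_udd = 39.33, S_ddd = 20.52
Terminal payoffs (K − S): max(-44.48, 0) = 0, max(24.62, 0) = 24.62, max(60.67, 0) = 60.67, max(79.48, 0) = 79.48
Node uu (S = 125.6): V_uu = 1/1.04·[0.8000·0.0000 + 0.2000·24.6175] = 4.7341
Node ud (S = 65.55): V_ud = 1/1.04·[0.8000·24.6175 + 0.2000·60.6700] = 30.6038
Node dd (S = 34.2): V_dd = 1/1.04·[0.8000·60.6700 + 0.2000·79.4800] = 61.9538
Node u (S = 109.2): V_u = 1/1.04·[0.8000·4.7341 + 0.2000·30.6038] = 9.5270
Node d (S = 57): V_d = 1/1.04·[0.8000·30.6038 + 0.2000·61.9538] = 35.4556
Node 0 (S = 95): V_0 = 1/1.04·[0.8000·9.5270 + 0.2000·35.4556] = 14.1468

$14.15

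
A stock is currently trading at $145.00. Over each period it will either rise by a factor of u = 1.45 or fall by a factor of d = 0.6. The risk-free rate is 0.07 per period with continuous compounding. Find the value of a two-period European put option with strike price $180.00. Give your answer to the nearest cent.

$45.03

Risk-neutral probability p = (e^0.07 − 0.6)/(1.45 − 0.6) = 0.4725/0.8500 = 0.5559
Terminal stock prices: S_uu = 304.9, S_ud = 126.1, S_dd = 52.2
Terminal payoffs (K − S): max(-124.9, 0) = 0, max(53.85, 0) = 53.85, max(127.8, 0) = 127.8
Node u (S = 210.2): V_u = e^(−0.07)·[0.5559·0.0000 + 0.4441·53.8500] = 22.2984
Node d (S = 87): V_d = e^(−0.07)·[0.5559·53.8500 + 0.4441·127.8000] = 80.8309
Node 0 (S = 145): V_0 = e^(−0.07)·[0.5559·22.2984 + 0.4441·80.8309] = 45.0282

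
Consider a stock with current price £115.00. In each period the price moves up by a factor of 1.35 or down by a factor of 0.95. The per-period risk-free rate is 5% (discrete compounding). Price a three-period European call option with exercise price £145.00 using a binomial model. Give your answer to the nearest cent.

£8.43

Risk-neutral probability p = (1 + 0.05 − 0.95)/(1.35 − 0.95) = 0.1000/0.4000 = 0.2500
Terminal stock prices: S_uuu = 282.9, S_uud = 199.1, S_udd = 140.1, S_ddd = 98.6
Terminal payoffs (S − K): max(137.9, 0) = 137.9, max(54.11, 0) = 54.11, max(-4.887, 0) = 0, max(-46.4, 0) = 0
Node uu (S = 209.6): V_uu = 1/1.05·[0.2500·137.9431 + 0.7500·54.1081] = 71.4923
Node ud (S = 147.5): V_ud = 1/1.05·[0.2500·54.1081 + 0.7500·0.0000] = 12.8829
Node dd (S = 103.8): V_dd = 1/1.05·[0.2500·0.0000 + 0.7500·0.0000] = 0.0000
Node u (S = 155.2): V_u = 1/1.05·[0.2500·71.4923 + 0.7500·12.8829] = 26.2240
Node d (S = 109.2): V_d = 1/1.05·[0.2500·12.8829 + 0.7500·0.0000] = 3.0674
Node 0 (S = 115): V_0 = 1/1.05·[0.2500·26.2240 + 0.7500·3.0674] = 8.4348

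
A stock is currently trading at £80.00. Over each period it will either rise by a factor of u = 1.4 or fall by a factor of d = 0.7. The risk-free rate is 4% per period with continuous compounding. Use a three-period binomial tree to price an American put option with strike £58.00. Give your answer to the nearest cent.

Risk-neutral probability p = (e^0.04 − 0.7)/(1.4 − 0.7) = 0.3408/0.7000 = 0.4869
Terminal stock prices: S_uuu = 219.5, S_uud = 109.8, S_udd = 54.88, S_ddd = 27.44
Terminal payoffs (K − S): max(-161.5, 0) = 0, max(-51.76, 0) = 0, max(3.12, 0) = 3.12, max(30.56, 0) = 30.56
Node uu (S = 156.8): continuation = e^(−0.04)·[0.4869·0.0000 + 0.5131·0.0000] = 0.0000; exercise value = 0.0000 ≤ continuation, so V_uu = 0.0000
Node ud (S = 78.4): continuation = e^(−0.04)·[0.4869·0.0000 + 0.5131·3.1200] = 1.5382; exercise value = 0.0000 ≤ continuation, so V_ud = 1.5382
Node dd (S = 39.2): continuation = e^(−0.04)·[0.4869·3.1200 + 0.5131·30.5600] = 16.5258; exercise value = 18.8000 > continuation, so V_dd = 18.8000 (exercise)
Node u (S = 112): continuation = e^(−0.04)·[0.4869·0.0000 + 0.5131·1.5382] = 0.7583; exercise value = 0.0000 ≤ continuation, so V_u = 0.7583
Node d (S = 56): continuation = e^(−0.04)·[0.4869·1.5382 + 0.5131·18.8000] = 9.9881; exercise value = 2.0000 ≤ continuation, so V_d = 9.9881
Node 0 (S = 80): continuation = e^(−0.04)·[0.4869·0.7583 + 0.5131·9.9881] = 5.2789; exercise value = 0.0000 ≤ continuation, so V_0 = 5.2789

£5.28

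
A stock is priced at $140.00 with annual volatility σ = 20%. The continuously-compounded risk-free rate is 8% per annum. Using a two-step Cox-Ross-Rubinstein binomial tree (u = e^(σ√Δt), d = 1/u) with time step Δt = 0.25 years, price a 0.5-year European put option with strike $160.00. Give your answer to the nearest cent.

CRR parameters: u = e^(σ√Δt) = e^(0.2·√0.25) = 1.1052, d = 1/u = 0.9048
Per-period rate: rΔt = 0.08·0.25 = 0.02, so R = e^0.02 = 1.0202
Risk-neutral probability p = (e^0.02 − 0.9048)/(1.1052 − 0.9048) = 0.1154/0.2003 = 0.5759
Terminal stock prices: S_uu = 171, S_ud = 140, S_dd = 114.6
Terminal payoffs (K − S): max(-11, 0) = 0, max(20, 0) = 20, max(45.38, 0) = 45.38
Node u (S = 154.7): V_u = e^(−0.02)·[0.5759·0.0000 + 0.4241·20.0000] = 8.3148
Node d (S = 126.7): V_d = e^(−0.02)·[0.5759·20.0000 + 0.4241·45.3777] = 30.1545
Node 0 (S = 140): V_0 = e^(−0.02)·[0.5759·8.3148 + 0.4241·30.1545] = 17.2299

$17.23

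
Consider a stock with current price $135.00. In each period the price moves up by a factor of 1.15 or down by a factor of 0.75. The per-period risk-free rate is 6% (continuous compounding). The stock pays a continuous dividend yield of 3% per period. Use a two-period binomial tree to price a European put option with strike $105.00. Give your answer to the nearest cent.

$2.30

Per-period risk-free factor R = e^0.06 = 1.0618; dividend-adjusted growth = e^(0.06−0.03) = 1.0305.
Risk-neutral probability p = (1.0305 − 0.75)/(1.15 − 0.75) = 0.2805/0.4000 = 0.7011
Terminal stock prices: S_uu = 178.5, S_ud = 116.4, S_dd = 75.94
Terminal payoffs (K − S): max(-73.54, 0) = 0, max(-11.44, 0) = 0, max(29.06, 0) = 29.06
Node u (S = 155.2): V_u = e^(−0.06)·[0.7011·0.0000 + 0.2989·0.0000] = 0.0000
Node d (S = 101.2): V_d = e^(−0.06)·[0.7011·0.0000 + 0.2989·29.0625] = 8.1799
Node 0 (S = 135): V_0 = e^(−0.06)·[0.7011·0.0000 + 0.2989·8.1799] = 2.3023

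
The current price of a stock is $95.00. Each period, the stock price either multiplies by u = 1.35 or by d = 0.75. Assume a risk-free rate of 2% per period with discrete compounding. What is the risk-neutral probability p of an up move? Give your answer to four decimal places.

Risk-neutral probability p = (1 + 0.02 − 0.75)/(1.35 − 0.75) = 0.2700/0.6000 = 0.4500

p = 0.4500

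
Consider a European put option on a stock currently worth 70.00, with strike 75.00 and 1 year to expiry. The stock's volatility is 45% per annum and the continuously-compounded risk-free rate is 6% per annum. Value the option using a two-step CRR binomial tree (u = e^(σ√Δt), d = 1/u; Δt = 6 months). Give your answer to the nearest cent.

CRR parameters: u = e^(σ√Δt) = e^(0.45·√0.5) = 1.3746, d = 1/u = 0.7275
Per-period rate: rΔt = 0.06·0.5 = 0.03, so R = e^0.03 = 1.0305
Risk-neutral probability p = (e^0.03 − 0.7275)/(1.3746 − 0.7275) = 0.3030/0.6472 = 0.4682
Terminal stock prices: S_uu = 132.3, S_ud = 70, S_dd = 37.04
Terminal payoffs (K − S): max(-57.28, 0) = 0, max(5, 0) = 5, max(37.96, 0) = 37.96
Node u (S = 96.23): V_u = e^(−0.03)·[0.4682·0.0000 + 0.5318·5.0000] = 2.5806
Node d (S = 50.92): V_d = e^(−0.03)·[0.4682·5.0000 + 0.5318·37.9563] = 21.8613
Node 0 (S = 70): V_0 = e^(−0.03)·[0.4682·2.5806 + 0.5318·21.8613] = 12.4553

12.46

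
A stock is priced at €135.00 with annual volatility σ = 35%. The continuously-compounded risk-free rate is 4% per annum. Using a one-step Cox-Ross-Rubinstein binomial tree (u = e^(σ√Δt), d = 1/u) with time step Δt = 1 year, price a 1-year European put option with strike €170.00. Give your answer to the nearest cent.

CRR parameters: u = e^(σ√Δt) = e^(0.35·√1) = 1.4191, d = 1/u = 0.7047
Per-period rate: rΔt = 0.04·1 = 0.04, so R = e^0.04 = 1.0408
Risk-neutral probability p = (e^0.04 − 0.7047)/(1.4191 − 0.7047) = 0.3361/0.7144 = 0.4705
Terminal stock prices: S_u = 191.6, S_d = 95.13
Terminal payoffs (K − S): max(-21.57, 0) = 0, max(74.87, 0) = 74.87
Node 0 (S = 135): V_0 = e^(−0.04)·[0.4705·0.0000 + 0.5295·74.8671] = 38.0870

€38.09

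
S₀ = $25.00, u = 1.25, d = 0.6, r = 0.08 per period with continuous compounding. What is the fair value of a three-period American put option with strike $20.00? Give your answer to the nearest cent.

Risk-neutral probability p = (e^0.08 − 0.6)/(1.25 − 0.6) = 0.4833/0.6500 = 0.7435
Terminal stock prices: S_uuu = 48.83, S_uud = 23.44, S_udd = 11.25, S_ddd = 5.4
Terminal payoffs (K − S): max(-28.83, 0) = 0, max(-3.438, 0) = 0, max(8.75, 0) = 8.75, max(14.6, 0) = 14.6
Node uu (S = 39.06): continuation = e^(−0.08)·[0.7435·0.0000 + 0.2565·0.0000] = 0.0000; exercise value = 0.0000 ≤ continuation, so V_uu = 0.0000
Node ud (S = 18.75): continuation = e^(−0.08)·[0.7435·0.0000 + 0.2565·8.7500] = 2.0717; exercise value = 1.2500 ≤ continuation, so V_ud = 2.0717
Node dd (S = 9): continuation = e^(−0.08)·[0.7435·8.7500 + 0.2565·14.6000] = 9.4623; exercise value = 11.0000 > continuation, so V_dd = 11.0000 (exercise)
Node u (S = 31.25): continuation = e^(−0.08)·[0.7435·0.0000 + 0.2565·2.0717] = 0.4905; exercise value = 0.0000 ≤ continuation, so V_u = 0.4905
Node d (S = 15): continuation = e^(−0.08)·[0.7435·2.0717 + 0.2565·11.0000] = 4.0263; exercise value = 5.0000 > continuation, so V_d = 5.0000 (exercise)
Node 0 (S = 25): continuation = e^(−0.08)·[0.7435·0.4905 + 0.2565·5.0000] = 1.5205; exercise value = 0.0000 ≤ continuation, so V_0 = 1.5205

$1.52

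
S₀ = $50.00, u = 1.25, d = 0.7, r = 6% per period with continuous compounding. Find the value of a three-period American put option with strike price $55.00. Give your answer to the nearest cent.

$8.73

Risk-neutral probability p = (e^0.06 − 0.7)/(1.25 − 0.7) = 0.3618/0.5500 = 0.6579
Terminal stock prices: S_uuu = 97.66, S_uud = 54.69, S_udd = 30.62, S_ddd = 17.15
Terminal payoffs (K − S): max(-42.66, 0) = 0, max(0.3125, 0) = 0.3125, max(24.38, 0) = 24.38, max(37.85, 0) = 37.85
Node uu (S = 78.12): continuation = e^(−0.06)·[0.6579·0.0000 + 0.3421·0.3125] = 0.1007; exercise value = 0.0000 ≤ continuation, so V_uu = 0.1007
Node ud (S = 43.75): continuation = e^(−0.06)·[0.6579·0.3125 + 0.3421·24.3750] = 8.0470; exercise value = 11.2500 > continuation, so V_ud = 11.2500 (exercise)
Node dd (S = 24.5): continuation = e^(−0.06)·[0.6579·24.3750 + 0.3421·37.8500] = 27.2970; exercise value = 30.5000 > continuation, so V_dd = 30.5000 (exercise)
Node u (S = 62.5): continuation = e^(−0.06)·[0.6579·0.1007 + 0.3421·11.2500] = 3.6870; exercise value = 0.0000 ≤ continuation, so V_u = 3.6870
Node d (S = 35): continuation = e^(−0.06)·[0.6579·11.2500 + 0.3421·30.5000] = 16.7970; exercise value = 20.0000 > continuation, so V_d = 20.0000 (exercise)
Node 0 (S = 50): continuation = e^(−0.06)·[0.6579·3.6870 + 0.3421·20.0000] = 8.7282; exercise value = 5.0000 ≤ continuation, so V_0 = 8.7282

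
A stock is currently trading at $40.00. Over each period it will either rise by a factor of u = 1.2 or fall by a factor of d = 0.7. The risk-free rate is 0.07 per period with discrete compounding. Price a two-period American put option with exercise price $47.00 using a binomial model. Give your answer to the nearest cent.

$7.00

Risk-neutral probability p = (1 + 0.07 − 0.7)/(1.2 − 0.7) = 0.3700/0.5000 = 0.7400
Terminal stock prices: S_uu = 57.6, S_ud = 33.6, S_dd = 19.6
Terminal payoffs (K − S): max(-10.6, 0) = 0, max(13.4, 0) = 13.4, max(27.4, 0) = 27.4
Node u (S = 48): continuation = 1/1.07·[0.7400·0.0000 + 0.2600·13.4000] = 3.2561; exercise value = 0.0000 ≤ continuation, so V_u = 3.2561
Node d (S = 28): continuation = 1/1.07·[0.7400·13.4000 + 0.2600·27.4000] = 15.9252; exercise value = 19.0000 > continuation, so V_d = 19.0000 (exercise)
Node 0 (S = 40): continuation = 1/1.07·[0.7400·3.2561 + 0.2600·19.0000] = 6.8687; exercise value = 7.0000 > continuation, so V_0 = 7.0000 (exercise)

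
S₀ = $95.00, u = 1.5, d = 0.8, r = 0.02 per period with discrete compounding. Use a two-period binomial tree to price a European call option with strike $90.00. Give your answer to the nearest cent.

$21.69

Risk-neutral probability p = (1 + 0.02 − 0.8)/(1.5 − 0.8) = 0.2200/0.7000 = 0.3143
Terminal stock prices: S_uu = 213.8, S_ud = 114, S_dd = 60.8
Terminal payoffs (S − K): max(123.8, 0) = 123.8, max(24, 0) = 24, max(-29.2, 0) = 0
Node u (S = 142.5): V_u = 1/1.02·[0.3143·123.7500 + 0.6857·24.0000] = 54.2647
Node d (S = 76): V_d = 1/1.02·[0.3143·24.0000 + 0.6857·0.0000] = 7.3950
Node 0 (S = 95): V_0 = 1/1.02·[0.3143·54.2647 + 0.6857·7.3950] = 21.6916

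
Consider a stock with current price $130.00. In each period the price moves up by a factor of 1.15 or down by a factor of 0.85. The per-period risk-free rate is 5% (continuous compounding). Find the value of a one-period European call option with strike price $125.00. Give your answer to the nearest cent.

$15.64

Risk-neutral probability p = (e^0.05 − 0.85)/(1.15 − 0.85) = 0.2013/0.3000 = 0.6709
Terminal stock prices: S_u = 149.5, S_d = 110.5
Terminal payoffs (S − K): max(24.5, 0) = 24.5, max(-14.5, 0) = 0
Node 0 (S = 130): V_0 = e^(−0.05)·[0.6709·24.5000 + 0.3291·0.0000] = 15.6355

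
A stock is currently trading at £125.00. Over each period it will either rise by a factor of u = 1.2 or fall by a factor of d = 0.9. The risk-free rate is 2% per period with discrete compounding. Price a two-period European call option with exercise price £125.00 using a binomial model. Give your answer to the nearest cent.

£13.07

Risk-neutral probability p = (1 + 0.02 − 0.9)/(1.2 − 0.9) = 0.1200/0.3000 = 0.4000
Terminal stock prices: S_uu = 180, S_ud = 135, S_dd = 101.2
Terminal payoffs (S − K): max(55, 0) = 55, max(10, 0) = 10, max(-23.75, 0) = 0
Node u (S = 150): V_u = 1/1.02·[0.4000·55.0000 + 0.6000·10.0000] = 27.4510
Node d (S = 112.5): V_d = 1/1.02·[0.4000·10.0000 + 0.6000·0.0000] = 3.9216
Node 0 (S = 125): V_0 = 1/1.02·[0.4000·27.4510 + 0.6000·3.9216] = 13.0719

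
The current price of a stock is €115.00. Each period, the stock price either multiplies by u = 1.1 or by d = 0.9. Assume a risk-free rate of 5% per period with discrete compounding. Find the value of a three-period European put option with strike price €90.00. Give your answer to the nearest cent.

Risk-neutral probability p = (1 + 0.05 − 0.9)/(1.1 − 0.9) = 0.1500/0.2000 = 0.7500
Terminal stock prices: S_uuu = 153.1, S_uud = 125.2, S_udd = 102.5, S_ddd = 83.84
Terminal payoffs (K − S): max(-63.07, 0) = 0, max(-35.24, 0) = 0, max(-12.47, 0) = 0, max(6.165, 0) = 6.165
Node uu (S = 139.2): V_uu = 1/1.05·[0.7500·0.0000 + 0.2500·0.0000] = 0.0000
Node ud (S = 113.9): V_ud = 1/1.05·[0.7500·0.0000 + 0.2500·0.0000] = 0.0000
Node dd (S = 93.15): V_dd = 1/1.05·[0.7500·0.0000 + 0.2500·6.1650] = 1.4679
Node u (S = 126.5): V_u = 1/1.05·[0.7500·0.0000 + 0.2500·0.0000] = 0.0000
Node d (S = 103.5): V_d = 1/1.05·[0.7500·0.0000 + 0.2500·1.4679] = 0.3495
Node 0 (S = 115): V_0 = 1/1.05·[0.7500·0.0000 + 0.2500·0.3495] = 0.0832

€0.08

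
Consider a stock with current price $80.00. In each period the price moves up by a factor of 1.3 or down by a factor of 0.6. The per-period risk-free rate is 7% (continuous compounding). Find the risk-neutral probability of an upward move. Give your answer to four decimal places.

Risk-neutral probability p = (e^0.07 − 0.6)/(1.3 − 0.6) = 0.4725/0.7000 = 0.6750

p = 0.6750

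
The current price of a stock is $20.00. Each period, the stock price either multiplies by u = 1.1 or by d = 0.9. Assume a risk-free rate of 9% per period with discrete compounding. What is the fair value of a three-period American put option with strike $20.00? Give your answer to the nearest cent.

$0.10

Risk-neutral probability p = (1 + 0.09 − 0.9)/(1.1 − 0.9) = 0.1900/0.2000 = 0.9500
Terminal stock prices: S_uuu = 26.62, S_uud = 21.78, S_udd = 17.82, S_ddd = 14.58
Terminal payoffs (K − S): max(-6.62, 0) = 0, max(-1.78, 0) = 0, max(2.18, 0) = 2.18, max(5.42, 0) = 5.42
Node uu (S = 24.2): continuation = 1/1.09·[0.9500·0.0000 + 0.0500·0.0000] = 0.0000; exercise value = 0.0000 ≤ continuation, so V_uu = 0.0000
Node ud (S = 19.8): continuation = 1/1.09·[0.9500·0.0000 + 0.0500·2.1800] = 0.1000; exercise value = 0.2000 > continuation, so V_ud = 0.2000 (exercise)
Node dd (S = 16.2): continuation = 1/1.09·[0.9500·2.1800 + 0.0500·5.4200] = 2.1486; exercise value = 3.8000 > continuation, so V_dd = 3.8000 (exercise)
Node u (S = 22): continuation = 1/1.09·[0.9500·0.0000 + 0.0500·0.2000] = 0.0092; exercise value = 0.0000 ≤ continuation, so V_u = 0.0092
Node d (S = 18): continuation = 1/1.09·[0.9500·0.2000 + 0.0500·3.8000] = 0.3486; exercise value = 2.0000 > continuation, so V_d = 2.0000 (exercise)
Node 0 (S = 20): continuation = 1/1.09·[0.9500·0.0092 + 0.0500·2.0000] = 0.0997; exercise value = 0.0000 ≤ continuation, so V_0 = 0.0997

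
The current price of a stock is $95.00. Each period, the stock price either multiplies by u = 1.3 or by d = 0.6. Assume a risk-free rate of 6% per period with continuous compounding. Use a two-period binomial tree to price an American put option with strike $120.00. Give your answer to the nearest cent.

Risk-neutral probability p = (e^0.06 − 0.6)/(1.3 − 0.6) = 0.4618/0.7000 = 0.6598
Terminal stock prices: S_uu = 160.6, S_ud = 74.1, S_dd = 34.2
Terminal payoffs (K − S): max(-40.55, 0) = 0, max(45.9, 0) = 45.9, max(85.8, 0) = 85.8
Node u (S = 123.5): continuation = e^(−0.06)·[0.6598·0.0000 + 0.3402·45.9000] = 14.7073; exercise value = 0.0000 ≤ continuation, so V_u = 14.7073
Node d (S = 57): continuation = e^(−0.06)·[0.6598·45.9000 + 0.3402·85.8000] = 56.0117; exercise value = 63.0000 > continuation, so V_d = 63.0000 (exercise)
Node 0 (S = 95): continuation = e^(−0.06)·[0.6598·14.7073 + 0.3402·63.0000] = 29.3247; exercise value = 25.0000 ≤ continuation, so V_0 = 29.3247

$29.32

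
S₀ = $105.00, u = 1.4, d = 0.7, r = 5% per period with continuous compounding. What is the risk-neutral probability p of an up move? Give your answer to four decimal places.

p = 0.5018

Risk-neutral probability p = (e^0.05 − 0.7)/(1.4 − 0.7) = 0.3513/0.7000 = 0.5018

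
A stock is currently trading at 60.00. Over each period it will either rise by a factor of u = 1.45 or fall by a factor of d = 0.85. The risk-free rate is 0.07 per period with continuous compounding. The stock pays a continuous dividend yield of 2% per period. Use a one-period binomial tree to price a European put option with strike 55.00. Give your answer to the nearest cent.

2.48

Per-period risk-free factor R = e^0.07 = 1.0725; dividend-adjusted growth = e^(0.07−0.02) = 1.0513.
Risk-neutral probability p = (1.0513 − 0.85)/(1.45 − 0.85) = 0.2013/0.6000 = 0.3355
Terminal stock prices: S_u = 87, S_d = 51
Terminal payoffs (K − S): max(-32, 0) = 0, max(4, 0) = 4
Node 0 (S = 60): V_0 = e^(−0.07)·[0.3355·0.0000 + 0.6645·4.0000] = 2.4785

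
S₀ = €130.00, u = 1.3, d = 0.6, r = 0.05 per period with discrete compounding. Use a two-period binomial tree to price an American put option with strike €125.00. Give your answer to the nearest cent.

€20.90

Risk-neutral probability p = (1 + 0.05 − 0.6)/(1.3 − 0.6) = 0.4500/0.7000 = 0.6429
Terminal stock prices: S_uu = 219.7, S_ud = 101.4, S_dd = 46.8
Terminal payoffs (K − S): max(-94.7, 0) = 0, max(23.6, 0) = 23.6, max(78.2, 0) = 78.2
Node u (S = 169): continuation = 1/1.05·[0.6429·0.0000 + 0.3571·23.6000] = 8.0272; exercise value = 0.0000 ≤ continuation, so V_u = 8.0272
Node d (S = 78): continuation = 1/1.05·[0.6429·23.6000 + 0.3571·78.2000] = 41.0476; exercise value = 47.0000 > continuation, so V_d = 47.0000 (exercise)
Node 0 (S = 130): continuation = 1/1.05·[0.6429·8.0272 + 0.3571·47.0000] = 20.9010; exercise value = 0.0000 ≤ continuation, so V_0 = 20.9010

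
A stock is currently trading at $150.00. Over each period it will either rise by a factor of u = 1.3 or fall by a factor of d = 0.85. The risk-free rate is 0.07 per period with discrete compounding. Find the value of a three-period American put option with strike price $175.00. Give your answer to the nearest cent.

$26.25

Risk-neutral probability p = (1 + 0.07 − 0.85)/(1.3 − 0.85) = 0.2200/0.4500 = 0.4889
Terminal stock prices: S_uuu = 329.6, S_uud = 215.5, S_udd = 140.9, S_ddd = 92.12
Terminal payoffs (K − S): max(-154.6, 0) = 0, max(-40.48, 0) = 0, max(34.11, 0) = 34.11, max(82.88, 0) = 82.88
Node uu (S = 253.5): continuation = 1/1.07·[0.4889·0.0000 + 0.5111·0.0000] = 0.0000; exercise value = 0.0000 ≤ continuation, so V_uu = 0.0000
Node ud (S = 165.8): continuation = 1/1.07·[0.4889·0.0000 + 0.5111·34.1125] = 16.2947; exercise value = 9.2500 ≤ continuation, so V_ud = 16.2947
Node dd (S = 108.4): continuation = 1/1.07·[0.4889·34.1125 + 0.5111·82.8813] = 55.1764; exercise value = 66.6250 > continuation, so V_dd = 66.6250 (exercise)
Node u (S = 195): continuation = 1/1.07·[0.4889·0.0000 + 0.5111·16.2947] = 7.7835; exercise value = 0.0000 ≤ continuation, so V_u = 7.7835
Node d (S = 127.5): continuation = 1/1.07·[0.4889·16.2947 + 0.5111·66.6250] = 39.2701; exercise value = 47.5000 > continuation, so V_d = 47.5000 (exercise)
Node 0 (S = 150): continuation = 1/1.07·[0.4889·7.7835 + 0.5111·47.5000] = 26.2458; exercise value = 25.0000 ≤ continuation, so V_0 = 26.2458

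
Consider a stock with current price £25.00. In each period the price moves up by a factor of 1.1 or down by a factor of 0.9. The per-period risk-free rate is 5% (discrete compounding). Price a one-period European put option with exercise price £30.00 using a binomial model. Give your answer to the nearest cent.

Risk-neutral probability p = (1 + 0.05 − 0.9)/(1.1 − 0.9) = 0.1500/0.2000 = 0.7500
Terminal stock prices: S_u = 27.5, S_d = 22.5
Terminal payoffs (K − S): max(2.5, 0) = 2.5, max(7.5, 0) = 7.5
Node 0 (S = 25): V_0 = 1/1.05·[0.7500·2.5000 + 0.2500·7.5000] = 3.5714

£3.57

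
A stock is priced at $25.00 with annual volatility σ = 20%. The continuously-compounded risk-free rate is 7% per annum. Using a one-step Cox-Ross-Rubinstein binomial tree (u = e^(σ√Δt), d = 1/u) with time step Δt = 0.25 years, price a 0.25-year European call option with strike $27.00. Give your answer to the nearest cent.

$0.35

CRR parameters: u = e^(σ√Δt) = e^(0.2·√0.25) = 1.1052, d = 1/u = 0.9048
Per-period rate: rΔt = 0.07·0.25 = 0.0175, so R = e^0.0175 = 1.0177
Risk-neutral probability p = (e^0.0175 − 0.9048)/(1.1052 − 0.9048) = 0.1128/0.2003 = 0.5631
Terminal stock prices: S_u = 27.63, S_d = 22.62
Terminal payoffs (S − K): max(0.6293, 0) = 0.6293, max(-4.379, 0) = 0
Node 0 (S = 25): V_0 = e^(−0.0175)·[0.5631·0.6293 + 0.4369·0.0000] = 0.3482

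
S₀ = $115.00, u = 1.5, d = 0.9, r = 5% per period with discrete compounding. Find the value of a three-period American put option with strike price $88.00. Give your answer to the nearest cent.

$1.52

Risk-neutral probability p = (1 + 0.05 − 0.9)/(1.5 − 0.9) = 0.1500/0.6000 = 0.2500
Terminal stock prices: S_uuu = 388.1, S_uud = 232.9, S_udd = 139.7, S_ddd = 83.84
Terminal payoffs (K − S): max(-300.1, 0) = 0, max(-144.9, 0) = 0, max(-51.73, 0) = 0, max(4.165, 0) = 4.165
Node uu (S = 258.8): continuation = 1/1.05·[0.2500·0.0000 + 0.7500·0.0000] = 0.0000; exercise value = 0.0000 ≤ continuation, so V_uu = 0.0000
Node ud (S = 155.2): continuation = 1/1.05·[0.2500·0.0000 + 0.7500·0.0000] = 0.0000; exercise value = 0.0000 ≤ continuation, so V_ud = 0.0000
Node dd (S = 93.15): continuation = 1/1.05·[0.2500·0.0000 + 0.7500·4.1650] = 2.9750; exercise value = 0.0000 ≤ continuation, so V_dd = 2.9750
Node u (S = 172.5): continuation = 1/1.05·[0.2500·0.0000 + 0.7500·0.0000] = 0.0000; exercise value = 0.0000 ≤ continuation, so V_u = 0.0000
Node d (S = 103.5): continuation = 1/1.05·[0.2500·0.0000 + 0.7500·2.9750] = 2.1250; exercise value = 0.0000 ≤ continuation, so V_d = 2.1250
Node 0 (S = 115): continuation = 1/1.05·[0.2500·0.0000 + 0.7500·2.1250] = 1.5179; exercise value = 0.0000 ≤ continuation, so V_0 = 1.5179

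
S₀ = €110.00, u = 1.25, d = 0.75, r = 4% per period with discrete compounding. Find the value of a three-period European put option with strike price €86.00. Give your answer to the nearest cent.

Risk-neutral probability p = (1 + 0.04 − 0.75)/(1.25 − 0.75) = 0.2900/0.5000 = 0.5800
Terminal stock prices: S_uuu = 214.8, S_uud = 128.9, S_udd = 77.34, S_ddd = 46.41
Terminal payoffs (K − S): max(-128.8, 0) = 0, max(-42.91, 0) = 0, max(8.656, 0) = 8.656, max(39.59, 0) = 39.59
Node uu (S = 171.9): V_uu = 1/1.04·[0.5800·0.0000 + 0.4200·0.0000] = 0.0000
Node ud (S = 103.1): V_ud = 1/1.04·[0.5800·0.0000 + 0.4200·8.6562] = 3.4958
Node dd (S = 61.88): V_dd = 1/1.04·[0.5800·8.6562 + 0.4200·39.5938] = 20.8173
Node u (S = 137.5): V_u = 1/1.04·[0.5800·0.0000 + 0.4200·3.4958] = 1.4118
Node d (S = 82.5): V_d = 1/1.04·[0.5800·3.4958 + 0.4200·20.8173] = 10.3566
Node 0 (S = 110): V_0 = 1/1.04·[0.5800·1.4118 + 0.4200·10.3566] = 4.9698

€4.97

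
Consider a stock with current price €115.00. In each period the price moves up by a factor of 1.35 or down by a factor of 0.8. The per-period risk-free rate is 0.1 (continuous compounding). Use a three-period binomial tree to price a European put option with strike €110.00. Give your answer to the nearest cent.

Risk-neutral probability p = (e^0.1 − 0.8)/(1.35 − 0.8) = 0.3052/0.5500 = 0.5549
Terminal stock prices: S_uuu = 282.9, S_uud = 167.7, S_udd = 99.36, S_ddd = 58.88
Terminal payoffs (K − S): max(-172.9, 0) = 0, max(-57.67, 0) = 0, max(10.64, 0) = 10.64, max(51.12, 0) = 51.12
Node uu (S = 209.6): V_uu = e^(−0.1)·[0.5549·0.0000 + 0.4451·0.0000] = 0.0000
Node ud (S = 124.2): V_ud = e^(−0.1)·[0.5549·0.0000 + 0.4451·10.6400] = 4.2856
Node dd (S = 73.6): V_dd = e^(−0.1)·[0.5549·10.6400 + 0.4451·51.1200] = 25.9321
Node u (S = 155.2): V_u = e^(−0.1)·[0.5549·0.0000 + 0.4451·4.2856] = 1.7262
Node d (S = 92): V_d = e^(−0.1)·[0.5549·4.2856 + 0.4451·25.9321] = 12.5966
Node 0 (S = 115): V_0 = e^(−0.1)·[0.5549·1.7262 + 0.4451·12.5966] = 5.9403

€5.94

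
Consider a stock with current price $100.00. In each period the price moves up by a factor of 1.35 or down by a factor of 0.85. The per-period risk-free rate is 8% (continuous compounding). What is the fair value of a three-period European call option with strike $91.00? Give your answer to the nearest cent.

$31.95

Risk-neutral probability p = (e^0.08 − 0.85)/(1.35 − 0.85) = 0.2333/0.5000 = 0.4666
Terminal stock prices: S_uuu = 246, S_uud = 154.9, S_udd = 97.54, S_ddd = 61.41
Terminal payoffs (S − K): max(155, 0) = 155, max(63.91, 0) = 63.91, max(6.537, 0) = 6.537, max(-29.59, 0) = 0
Node uu (S = 182.3): V_uu = e^(−0.08)·[0.4666·155.0375 + 0.5334·63.9125] = 98.2464
Node ud (S = 114.8): V_ud = e^(−0.08)·[0.4666·63.9125 + 0.5334·6.5375] = 30.7464
Node dd (S = 72.25): V_dd = e^(−0.08)·[0.4666·6.5375 + 0.5334·0.0000] = 2.8157
Node u (S = 135): V_u = e^(−0.08)·[0.4666·98.2464 + 0.5334·30.7464] = 57.4549
Node d (S = 85): V_d = e^(−0.08)·[0.4666·30.7464 + 0.5334·2.8157] = 14.6290
Node 0 (S = 100): V_0 = e^(−0.08)·[0.4666·57.4549 + 0.5334·14.6290] = 31.9495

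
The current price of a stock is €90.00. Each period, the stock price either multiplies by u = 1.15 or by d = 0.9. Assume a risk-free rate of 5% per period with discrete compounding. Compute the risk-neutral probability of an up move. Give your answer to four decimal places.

Risk-neutral probability p = (1 + 0.05 − 0.9)/(1.15 − 0.9) = 0.1500/0.2500 = 0.6000

p = 0.6000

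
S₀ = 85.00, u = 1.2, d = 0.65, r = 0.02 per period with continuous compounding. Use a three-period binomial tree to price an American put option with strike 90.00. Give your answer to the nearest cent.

17.60

Risk-neutral probability p = (e^0.02 − 0.65)/(1.2 − 0.65) = 0.3702/0.5500 = 0.6731
Terminal stock prices: S_uuu = 146.9, S_uud = 79.56, S_udd = 43.1, S_ddd = 23.34
Terminal payoffs (K − S): max(-56.88, 0) = 0, max(10.44, 0) = 10.44, max(46.9, 0) = 46.9, max(66.66, 0) = 66.66
Node uu (S = 122.4): continuation = e^(−0.02)·[0.6731·0.0000 + 0.3269·10.4400] = 3.3453; exercise value = 0.0000 ≤ continuation, so V_uu = 3.3453
Node ud (S = 66.3): continuation = e^(−0.02)·[0.6731·10.4400 + 0.3269·46.9050] = 21.9179; exercise value = 23.7000 > continuation, so V_ud = 23.7000 (exercise)
Node dd (S = 35.91): continuation = e^(−0.02)·[0.6731·46.9050 + 0.3269·66.6569] = 52.3054; exercise value = 54.0875 > continuation, so V_dd = 54.0875 (exercise)
Node u (S = 102): continuation = e^(−0.02)·[0.6731·3.3453 + 0.3269·23.7000] = 9.8014; exercise value = 0.0000 ≤ continuation, so V_u = 9.8014
Node d (S = 55.25): continuation = e^(−0.02)·[0.6731·23.7000 + 0.3269·54.0875] = 32.9679; exercise value = 34.7500 > continuation, so V_d = 34.7500 (exercise)
Node 0 (S = 85): continuation = e^(−0.02)·[0.6731·9.8014 + 0.3269·34.7500] = 17.6017; exercise value = 5.0000 ≤ continuation, so V_0 = 17.6017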